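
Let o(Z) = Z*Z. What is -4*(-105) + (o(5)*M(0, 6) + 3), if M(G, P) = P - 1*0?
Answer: 573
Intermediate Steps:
o(Z) = Z**2
M(G, P) = P (M(G, P) = P + 0 = P)
-4*(-105) + (o(5)*M(0, 6) + 3) = -4*(-105) + (5**2*6 + 3) = 420 + (25*6 + 3) = 420 + (150 + 3) = 420 + 153 = 573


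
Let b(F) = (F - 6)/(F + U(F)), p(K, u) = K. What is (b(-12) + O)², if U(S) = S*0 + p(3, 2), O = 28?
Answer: 900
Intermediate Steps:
U(S) = 3 (U(S) = S*0 + 3 = 0 + 3 = 3)
b(F) = (-6 + F)/(3 + F) (b(F) = (F - 6)/(F + 3) = (-6 + F)/(3 + F))
(b(-12) + O)² = ((-6 - 12)/(3 - 12) + 28)² = (-18/(-9) + 28)² = (-⅑*(-18) + 28)² = (2 + 28)² = 30² = 900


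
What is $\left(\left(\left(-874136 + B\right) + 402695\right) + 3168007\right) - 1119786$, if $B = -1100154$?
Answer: $476626$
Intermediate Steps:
$\left(\left(\left(-874136 + B\right) + 402695\right) + 3168007\right) - 1119786 = \left(\left(\left(-874136 - 1100154\right) + 402695\right) + 3168007\right) - 1119786 = \left(\left(-1974290 + 402695\right) + 3168007\right) - 1119786 = \left(-1571595 + 3168007\right) - 1119786 = 1596412 - 1119786 = 476626$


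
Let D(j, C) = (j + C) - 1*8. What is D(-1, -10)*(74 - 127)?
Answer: 1007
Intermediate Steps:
D(j, C) = -8 + C + j (D(j, C) = (C + j) - 8 = -8 + C + j)
D(-1, -10)*(74 - 127) = (-8 - 10 - 1)*(74 - 127) = -19*(-53) = 1007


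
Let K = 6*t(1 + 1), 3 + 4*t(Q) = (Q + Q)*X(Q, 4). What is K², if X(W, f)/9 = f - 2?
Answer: 42849/4 ≈ 10712.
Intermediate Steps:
X(W, f) = -18 + 9*f (X(W, f) = 9*(f - 2) = 9*(-2 + f) = -18 + 9*f)
t(Q) = -¾ + 9*Q (t(Q) = -¾ + ((Q + Q)*(-18 + 9*4))/4 = -¾ + ((2*Q)*(-18 + 36))/4 = -¾ + ((2*Q)*18)/4 = -¾ + (36*Q)/4 = -¾ + 9*Q)
K = 207/2 (K = 6*(-¾ + 9*(1 + 1)) = 6*(-¾ + 9*2) = 6*(-¾ + 18) = 6*(69/4) = 207/2 ≈ 103.50)
K² = (207/2)² = 42849/4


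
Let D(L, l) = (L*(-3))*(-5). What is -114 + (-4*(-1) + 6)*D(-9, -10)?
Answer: -1464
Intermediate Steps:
D(L, l) = 15*L (D(L, l) = -3*L*(-5) = 15*L)
-114 + (-4*(-1) + 6)*D(-9, -10) = -114 + (-4*(-1) + 6)*(15*(-9)) = -114 + (4 + 6)*(-135) = -114 + 10*(-135) = -114 - 1350 = -1464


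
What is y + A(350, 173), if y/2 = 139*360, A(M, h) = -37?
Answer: 100043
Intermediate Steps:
y = 100080 (y = 2*(139*360) = 2*50040 = 100080)
y + A(350, 173) = 100080 - 37 = 100043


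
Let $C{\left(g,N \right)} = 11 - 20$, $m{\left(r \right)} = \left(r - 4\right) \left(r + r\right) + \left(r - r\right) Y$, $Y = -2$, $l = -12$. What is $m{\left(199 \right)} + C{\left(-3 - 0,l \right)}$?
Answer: $77601$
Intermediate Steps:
$m{\left(r \right)} = 2 r \left(-4 + r\right)$ ($m{\left(r \right)} = \left(r - 4\right) \left(r + r\right) + \left(r - r\right) \left(-2\right) = \left(-4 + r\right) 2 r + 0 \left(-2\right) = 2 r \left(-4 + r\right) + 0 = 2 r \left(-4 + r\right)$)
$C{\left(g,N \right)} = -9$
$m{\left(199 \right)} + C{\left(-3 - 0,l \right)} = 2 \cdot 199 \left(-4 + 199\right) - 9 = 2 \cdot 199 \cdot 195 - 9 = 77610 - 9 = 77601$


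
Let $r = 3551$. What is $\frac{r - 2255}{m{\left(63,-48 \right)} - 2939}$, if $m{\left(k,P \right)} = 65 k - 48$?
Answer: $\frac{324}{277} \approx 1.1697$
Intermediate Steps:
$m{\left(k,P \right)} = -48 + 65 k$
$\frac{r - 2255}{m{\left(63,-48 \right)} - 2939} = \frac{3551 - 2255}{\left(-48 + 65 \cdot 63\right) - 2939} = \frac{1296}{\left(-48 + 4095\right) - 2939} = \frac{1296}{4047 - 2939} = \frac{1296}{1108} = 1296 \cdot \frac{1}{1108} = \frac{324}{277}$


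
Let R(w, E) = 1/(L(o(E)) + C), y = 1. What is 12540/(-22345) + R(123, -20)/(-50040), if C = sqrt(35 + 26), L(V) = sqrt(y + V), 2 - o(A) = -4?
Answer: (-4469 - 125500320*sqrt(7) - 125500320*sqrt(61))/(223628760*(sqrt(7) + sqrt(61))) ≈ -0.56120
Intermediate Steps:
o(A) = 6 (o(A) = 2 - 1*(-4) = 2 + 4 = 6)
L(V) = sqrt(1 + V)
C = sqrt(61) ≈ 7.8102
R(w, E) = 1/(sqrt(7) + sqrt(61)) (R(w, E) = 1/(sqrt(1 + 6) + sqrt(61)) = 1/(sqrt(7) + sqrt(61)))
12540/(-22345) + R(123, -20)/(-50040) = 12540/(-22345) + 1/((sqrt(7) + sqrt(61))*(-50040)) = 12540*(-1/22345) - 1/50040/(sqrt(7) + sqrt(61)) = -2508/4469 - 1/(50040*(sqrt(7) + sqrt(61)))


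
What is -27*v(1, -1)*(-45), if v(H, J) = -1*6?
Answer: -7290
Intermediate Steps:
v(H, J) = -6
-27*v(1, -1)*(-45) = -27*(-6)*(-45) = 162*(-45) = -7290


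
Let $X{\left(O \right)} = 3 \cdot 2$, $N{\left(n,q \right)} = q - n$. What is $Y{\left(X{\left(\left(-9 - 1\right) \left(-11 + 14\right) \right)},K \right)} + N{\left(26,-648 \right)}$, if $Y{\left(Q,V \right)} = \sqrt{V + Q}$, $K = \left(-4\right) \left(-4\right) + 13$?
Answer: $-674 + \sqrt{35} \approx -668.08$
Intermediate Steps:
$X{\left(O \right)} = 6$
$K = 29$ ($K = 16 + 13 = 29$)
$Y{\left(Q,V \right)} = \sqrt{Q + V}$
$Y{\left(X{\left(\left(-9 - 1\right) \left(-11 + 14\right) \right)},K \right)} + N{\left(26,-648 \right)} = \sqrt{6 + 29} - 674 = \sqrt{35} - 674 = -674 + \sqrt{35}$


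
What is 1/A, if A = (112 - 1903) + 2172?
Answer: 1/381 ≈ 0.0026247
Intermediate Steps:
A = 381 (A = -1791 + 2172 = 381)
1/A = 1/381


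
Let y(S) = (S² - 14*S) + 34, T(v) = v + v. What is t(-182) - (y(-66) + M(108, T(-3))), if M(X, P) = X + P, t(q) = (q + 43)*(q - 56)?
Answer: 27666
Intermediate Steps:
t(q) = (-56 + q)*(43 + q) (t(q) = (43 + q)*(-56 + q) = (-56 + q)*(43 + q))
T(v) = 2*v
M(X, P) = P + X
y(S) = 34 + S² - 14*S
t(-182) - (y(-66) + M(108, T(-3))) = (-2408 + (-182)² - 13*(-182)) - ((34 + (-66)² - 14*(-66)) + (2*(-3) + 108)) = (-2408 + 33124 + 2366) - ((34 + 4356 + 924) + (-6 + 108)) = 33082 - (5314 + 102) = 33082 - 1*5416 = 33082 - 5416 = 27666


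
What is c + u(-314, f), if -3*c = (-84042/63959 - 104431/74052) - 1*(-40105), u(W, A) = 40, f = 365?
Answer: -1591325441693/119402316 ≈ -13327.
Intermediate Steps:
c = -1596101534333/119402316 (c = -((-84042/63959 - 104431/74052) - 1*(-40105))/3 = -((-84042*1/63959 - 104431*1/74052) + 40105)/3 = -((-12006/9137 - 6143/4356) + 40105)/3 = -(-108426727/39800772 + 40105)/3 = -⅓*1596101534333/39800772 = -1596101534333/119402316 ≈ -13367.)
c + u(-314, f) = -1596101534333/119402316 + 40 = -1591325441693/119402316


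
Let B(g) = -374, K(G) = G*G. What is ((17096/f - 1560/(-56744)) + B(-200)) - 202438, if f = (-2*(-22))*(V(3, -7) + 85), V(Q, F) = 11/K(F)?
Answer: -33039766203419/162912024 ≈ -2.0281e+5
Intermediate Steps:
K(G) = G**2
V(Q, F) = 11/F**2 (V(Q, F) = 11/(F**2) = 11/F**2)
f = 183744/49 (f = (-2*(-22))*(11/(-7)**2 + 85) = 44*(11*(1/49) + 85) = 44*(11/49 + 85) = 44*(4176/49) = 183744/49 ≈ 3749.9)
((17096/f - 1560/(-56744)) + B(-200)) - 202438 = ((17096/(183744/49) - 1560/(-56744)) - 374) - 202438 = ((17096*(49/183744) - 1560*(-1/56744)) - 374) - 202438 = ((104713/22968 + 195/7093) - 374) - 202438 = (747208069/162912024 - 374) - 202438 = -60181888907/162912024 - 202438 = -33039766203419/162912024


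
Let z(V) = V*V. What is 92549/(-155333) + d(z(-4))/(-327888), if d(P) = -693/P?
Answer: -4903269277/8231406336 ≈ -0.59568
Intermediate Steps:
z(V) = V**2
92549/(-155333) + d(z(-4))/(-327888) = 92549/(-155333) - 693/((-4)**2)/(-327888) = 92549*(-1/155333) - 693/16*(-1/327888) = -92549/155333 - 693*1/16*(-1/327888) = -92549/155333 - 693/16*(-1/327888) = -92549/155333 + 7/52992 = -4903269277/8231406336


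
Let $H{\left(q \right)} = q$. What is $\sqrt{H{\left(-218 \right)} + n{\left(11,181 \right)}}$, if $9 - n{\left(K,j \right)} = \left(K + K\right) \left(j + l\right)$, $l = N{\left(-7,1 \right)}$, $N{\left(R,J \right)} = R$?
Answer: $i \sqrt{4037} \approx 63.537 i$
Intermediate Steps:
$l = -7$
$n{\left(K,j \right)} = 9 - 2 K \left(-7 + j\right)$ ($n{\left(K,j \right)} = 9 - \left(K + K\right) \left(j - 7\right) = 9 - 2 K \left(-7 + j\right)$)
$\sqrt{H{\left(-218 \right)} + n{\left(11,181 \right)}} = \sqrt{-218 + \left(9 + 14 \cdot 11 - 22 \cdot 181\right)} = \sqrt{-218 + \left(9 + 154 - 3982\right)} = \sqrt{-218 - 3819} = \sqrt{-4037} = i \sqrt{4037}$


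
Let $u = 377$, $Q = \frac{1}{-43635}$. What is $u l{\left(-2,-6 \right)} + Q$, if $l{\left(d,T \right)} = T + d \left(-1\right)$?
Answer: $- \frac{65801581}{43635} \approx -1508.0$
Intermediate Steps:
$l{\left(d,T \right)} = T - d$
$Q = - \frac{1}{43635} \approx -2.2917 \cdot 10^{-5}$
$u l{\left(-2,-6 \right)} + Q = 377 \left(-6 - -2\right) - \frac{1}{43635} = 377 \left(-6 + 2\right) - \frac{1}{43635} = 377 \left(-4\right) - \frac{1}{43635} = -1508 - \frac{1}{43635} = - \frac{65801581}{43635}$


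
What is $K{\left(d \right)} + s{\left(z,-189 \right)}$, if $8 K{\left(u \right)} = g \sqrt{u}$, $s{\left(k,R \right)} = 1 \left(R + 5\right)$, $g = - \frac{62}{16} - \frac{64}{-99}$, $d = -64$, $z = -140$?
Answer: $-184 - \frac{2557 i}{792} \approx -184.0 - 3.2285 i$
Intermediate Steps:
$g = - \frac{2557}{792}$ ($g = \left(-62\right) \frac{1}{16} - - \frac{64}{99} = - \frac{31}{8} + \frac{64}{99} = - \frac{2557}{792} \approx -3.2285$)
$s{\left(k,R \right)} = 5 + R$ ($s{\left(k,R \right)} = 1 \left(5 + R\right) = 5 + R$)
$K{\left(u \right)} = - \frac{2557 \sqrt{u}}{6336}$ ($K{\left(u \right)} = \frac{\left(- \frac{2557}{792}\right) \sqrt{u}}{8} = - \frac{2557 \sqrt{u}}{6336}$)
$K{\left(d \right)} + s{\left(z,-189 \right)} = - \frac{2557 \sqrt{-64}}{6336} + \left(5 - 189\right) = - \frac{2557 \cdot 8 i}{6336} - 184 = - \frac{2557 i}{792} - 184 = -184 - \frac{2557 i}{792}$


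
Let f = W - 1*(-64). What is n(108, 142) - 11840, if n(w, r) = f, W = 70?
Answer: -11706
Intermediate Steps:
f = 134 (f = 70 - 1*(-64) = 70 + 64 = 134)
n(w, r) = 134
n(108, 142) - 11840 = 134 - 11840 = -11706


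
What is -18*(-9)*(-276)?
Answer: -44712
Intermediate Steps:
-18*(-9)*(-276) = 162*(-276) = -44712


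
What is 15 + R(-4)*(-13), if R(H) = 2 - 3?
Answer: 28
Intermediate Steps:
R(H) = -1
15 + R(-4)*(-13) = 15 - 1*(-13) = 15 + 13 = 28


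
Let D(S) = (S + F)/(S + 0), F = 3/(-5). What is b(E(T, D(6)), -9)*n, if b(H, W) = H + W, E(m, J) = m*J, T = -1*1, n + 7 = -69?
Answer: 3762/5 ≈ 752.40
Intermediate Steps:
n = -76 (n = -7 - 69 = -76)
F = -3/5 (F = 3*(-1/5) = -3/5 ≈ -0.60000)
D(S) = (-3/5 + S)/S (D(S) = (S - 3/5)/(S + 0) = (-3/5 + S)/S)
T = -1
E(m, J) = J*m
b(E(T, D(6)), -9)*n = (((-3/5 + 6)/6)*(-1) - 9)*(-76) = (((1/6)*(27/5))*(-1) - 9)*(-76) = ((9/10)*(-1) - 9)*(-76) = (-9/10 - 9)*(-76) = -99/10*(-76) = 3762/5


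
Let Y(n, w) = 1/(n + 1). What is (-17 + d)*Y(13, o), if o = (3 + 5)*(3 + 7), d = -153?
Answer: -85/7 ≈ -12.143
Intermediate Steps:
o = 80 (o = 8*10 = 80)
Y(n, w) = 1/(1 + n)
(-17 + d)*Y(13, o) = (-17 - 153)/(1 + 13) = -170/14 = -170*1/14 = -85/7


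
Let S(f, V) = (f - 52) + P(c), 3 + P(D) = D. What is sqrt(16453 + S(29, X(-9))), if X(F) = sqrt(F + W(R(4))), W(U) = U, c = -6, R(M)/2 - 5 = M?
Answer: sqrt(16421) ≈ 128.14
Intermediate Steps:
R(M) = 10 + 2*M
P(D) = -3 + D
X(F) = sqrt(18 + F) (X(F) = sqrt(F + (10 + 2*4)) = sqrt(F + (10 + 8)) = sqrt(F + 18) = sqrt(18 + F))
S(f, V) = -61 + f (S(f, V) = (f - 52) + (-3 - 6) = (-52 + f) - 9 = -61 + f)
sqrt(16453 + S(29, X(-9))) = sqrt(16453 + (-61 + 29)) = sqrt(16453 - 32) = sqrt(16421)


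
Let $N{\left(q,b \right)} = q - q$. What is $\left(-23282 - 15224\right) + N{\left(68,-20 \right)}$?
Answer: $-38506$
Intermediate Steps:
$N{\left(q,b \right)} = 0$
$\left(-23282 - 15224\right) + N{\left(68,-20 \right)} = \left(-23282 - 15224\right) + 0 = -38506 + 0 = -38506$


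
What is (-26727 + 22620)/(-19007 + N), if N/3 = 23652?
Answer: -4107/51949 ≈ -0.079058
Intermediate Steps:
N = 70956 (N = 3*23652 = 70956)
(-26727 + 22620)/(-19007 + N) = (-26727 + 22620)/(-19007 + 70956) = -4107/51949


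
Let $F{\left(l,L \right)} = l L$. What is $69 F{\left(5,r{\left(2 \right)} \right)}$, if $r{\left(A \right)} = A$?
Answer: $690$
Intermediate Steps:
$F{\left(l,L \right)} = L l$
$69 F{\left(5,r{\left(2 \right)} \right)} = 69 \cdot 2 \cdot 5 = 69 \cdot 10 = 690$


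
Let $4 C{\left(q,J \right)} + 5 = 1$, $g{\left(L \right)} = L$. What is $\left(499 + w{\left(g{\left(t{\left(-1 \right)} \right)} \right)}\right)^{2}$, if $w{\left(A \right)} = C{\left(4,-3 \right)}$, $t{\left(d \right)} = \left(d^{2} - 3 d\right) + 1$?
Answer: $248004$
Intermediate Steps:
$t{\left(d \right)} = 1 + d^{2} - 3 d$
$C{\left(q,J \right)} = -1$ ($C{\left(q,J \right)} = - \frac{5}{4} + \frac{1}{4} \cdot 1 = - \frac{5}{4} + \frac{1}{4} = -1$)
$w{\left(A \right)} = -1$
$\left(499 + w{\left(g{\left(t{\left(-1 \right)} \right)} \right)}\right)^{2} = \left(499 - 1\right)^{2} = 498^{2} = 248004$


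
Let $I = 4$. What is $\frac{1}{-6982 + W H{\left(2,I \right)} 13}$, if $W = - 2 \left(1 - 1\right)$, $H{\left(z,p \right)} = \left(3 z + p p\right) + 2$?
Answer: $- \frac{1}{6982} \approx -0.00014323$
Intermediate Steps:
$H{\left(z,p \right)} = 2 + p^{2} + 3 z$ ($H{\left(z,p \right)} = \left(3 z + p^{2}\right) + 2 = \left(p^{2} + 3 z\right) + 2 = 2 + p^{2} + 3 z$)
$W = 0$ ($W = \left(-2\right) 0 = 0$)
$\frac{1}{-6982 + W H{\left(2,I \right)} 13} = \frac{1}{-6982 + 0 \left(2 + 4^{2} + 3 \cdot 2\right) 13} = \frac{1}{-6982 + 0 \left(2 + 16 + 6\right) 13} = \frac{1}{-6982 + 0 \cdot 24 \cdot 13} = \frac{1}{-6982 + 0 \cdot 13} = \frac{1}{-6982 + 0} = \frac{1}{-6982} = - \frac{1}{6982}$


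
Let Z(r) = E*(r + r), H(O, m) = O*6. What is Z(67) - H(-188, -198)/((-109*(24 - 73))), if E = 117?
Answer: 83737326/5341 ≈ 15678.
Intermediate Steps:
H(O, m) = 6*O
Z(r) = 234*r (Z(r) = 117*(r + r) = 117*(2*r) = 234*r)
Z(67) - H(-188, -198)/((-109*(24 - 73))) = 234*67 - 6*(-188)/((-109*(24 - 73))) = 15678 - (-1128)/((-109*(-49))) = 15678 - (-1128)/5341 = 15678 - 1*(-1128/5341) = 15678 + 1128/5341 = 83737326/5341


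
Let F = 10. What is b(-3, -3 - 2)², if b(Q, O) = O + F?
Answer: 25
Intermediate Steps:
b(Q, O) = 10 + O (b(Q, O) = O + 10 = 10 + O)
b(-3, -3 - 2)² = (10 + (-3 - 2))² = (10 - 5)² = 5² = 25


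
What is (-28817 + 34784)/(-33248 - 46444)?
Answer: -1989/26564 ≈ -0.074876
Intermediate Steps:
(-28817 + 34784)/(-33248 - 46444) = 5967/(-79692) = 5967*(-1/79692) = -1989/26564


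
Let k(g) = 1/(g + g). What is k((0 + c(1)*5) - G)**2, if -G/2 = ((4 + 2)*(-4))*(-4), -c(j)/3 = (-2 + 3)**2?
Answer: 1/125316 ≈ 7.9798e-6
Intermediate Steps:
c(j) = -3 (c(j) = -3*(-2 + 3)**2 = -3*1**2 = -3*1 = -3)
G = -192 (G = -2*(4 + 2)*(-4)*(-4) = -2*6*(-4)*(-4) = -(-48)*(-4) = -2*96 = -192)
k(g) = 1/(2*g)
k((0 + c(1)*5) - G)**2 = (1/(2*((0 - 3*5) - 1*(-192))))**2 = (1/(2*((0 - 15) + 192)))**2 = (1/(2*(-15 + 192)))**2 = ((1/2)/177)**2 = ((1/2)*(1/177))**2 = (1/354)**2 = 1/125316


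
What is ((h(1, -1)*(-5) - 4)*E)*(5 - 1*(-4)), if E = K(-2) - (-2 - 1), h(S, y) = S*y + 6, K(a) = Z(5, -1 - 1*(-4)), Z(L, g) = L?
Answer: -2088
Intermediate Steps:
K(a) = 5
h(S, y) = 6 + S*y
E = 8 (E = 5 - (-2 - 1) = 5 - 1*(-3) = 5 + 3 = 8)
((h(1, -1)*(-5) - 4)*E)*(5 - 1*(-4)) = (((6 + 1*(-1))*(-5) - 4)*8)*(5 - 1*(-4)) = (((6 - 1)*(-5) - 4)*8)*(5 + 4) = ((5*(-5) - 4)*8)*9 = ((-25 - 4)*8)*9 = -29*8*9 = -232*9 = -2088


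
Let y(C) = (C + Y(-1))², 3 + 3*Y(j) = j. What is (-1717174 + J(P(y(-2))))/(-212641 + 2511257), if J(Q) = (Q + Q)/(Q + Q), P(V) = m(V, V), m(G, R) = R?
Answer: -1717173/2298616 ≈ -0.74705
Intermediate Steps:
Y(j) = -1 + j/3
y(C) = (-4/3 + C)² (y(C) = (C + (-1 + (⅓)*(-1)))² = (C + (-1 - ⅓))² = (C - 4/3)² = (-4/3 + C)²)
P(V) = V
J(Q) = 1 (J(Q) = (2*Q)/((2*Q)) = (2*Q)*(1/(2*Q)) = 1)
(-1717174 + J(P(y(-2))))/(-212641 + 2511257) = (-1717174 + 1)/(-212641 + 2511257) = -1717173/2298616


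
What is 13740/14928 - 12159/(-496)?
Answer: 3923429/154256 ≈ 25.435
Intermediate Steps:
13740/14928 - 12159/(-496) = 13740*(1/14928) - 12159*(-1/496) = 1145/1244 + 12159/496 = 3923429/154256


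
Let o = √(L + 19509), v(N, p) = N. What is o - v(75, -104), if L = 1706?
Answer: -75 + √21215 ≈ 70.654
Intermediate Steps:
o = √21215 (o = √(1706 + 19509) = √21215 ≈ 145.65)
o - v(75, -104) = √21215 - 1*75 = √21215 - 75 = -75 + √21215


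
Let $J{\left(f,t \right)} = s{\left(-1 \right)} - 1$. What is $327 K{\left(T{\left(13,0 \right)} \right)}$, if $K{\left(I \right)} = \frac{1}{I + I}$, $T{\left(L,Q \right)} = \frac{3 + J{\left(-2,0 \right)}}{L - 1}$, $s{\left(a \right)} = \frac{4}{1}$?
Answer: $327$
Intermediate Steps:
$s{\left(a \right)} = 4$ ($s{\left(a \right)} = 4 \cdot 1 = 4$)
$J{\left(f,t \right)} = 3$ ($J{\left(f,t \right)} = 4 - 1 = 3$)
$T{\left(L,Q \right)} = \frac{6}{-1 + L}$ ($T{\left(L,Q \right)} = \frac{3 + 3}{L - 1} = \frac{6}{-1 + L}$)
$K{\left(I \right)} = \frac{1}{2 I}$
$327 K{\left(T{\left(13,0 \right)} \right)} = 327 \frac{1}{2 \frac{6}{-1 + 13}} = 327 \frac{1}{2 \cdot \frac{6}{12}} = 327 \frac{1}{2 \cdot 6 \cdot \frac{1}{12}} = 327 \frac{\frac{1}{\frac{1}{2}}}{2} = 327 \cdot \frac{1}{2} \cdot 2 = 327 \cdot 1 = 327$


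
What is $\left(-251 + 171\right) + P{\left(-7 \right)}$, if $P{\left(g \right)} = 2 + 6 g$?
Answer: $-120$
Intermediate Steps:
$\left(-251 + 171\right) + P{\left(-7 \right)} = \left(-251 + 171\right) + \left(2 + 6 \left(-7\right)\right) = -80 + \left(2 - 42\right) = -80 - 40 = -120$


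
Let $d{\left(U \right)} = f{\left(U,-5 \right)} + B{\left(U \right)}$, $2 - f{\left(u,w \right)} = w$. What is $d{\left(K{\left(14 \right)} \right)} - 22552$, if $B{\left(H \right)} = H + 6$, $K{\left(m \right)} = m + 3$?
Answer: $-22522$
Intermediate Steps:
$K{\left(m \right)} = 3 + m$
$f{\left(u,w \right)} = 2 - w$
$B{\left(H \right)} = 6 + H$
$d{\left(U \right)} = 13 + U$ ($d{\left(U \right)} = \left(2 - -5\right) + \left(6 + U\right) = \left(2 + 5\right) + \left(6 + U\right) = 7 + \left(6 + U\right) = 13 + U$)
$d{\left(K{\left(14 \right)} \right)} - 22552 = \left(13 + \left(3 + 14\right)\right) - 22552 = \left(13 + 17\right) - 22552 = 30 - 22552 = -22522$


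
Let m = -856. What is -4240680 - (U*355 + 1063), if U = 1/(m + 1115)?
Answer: -1098611792/259 ≈ -4.2417e+6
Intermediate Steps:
U = 1/259 (U = 1/(-856 + 1115) = 1/259 ≈ 0.0038610)
-4240680 - (U*355 + 1063) = -4240680 - ((1/259)*355 + 1063) = -4240680 - (355/259 + 1063) = -4240680 - 1*275672/259 = -4240680 - 275672/259 = -1098611792/259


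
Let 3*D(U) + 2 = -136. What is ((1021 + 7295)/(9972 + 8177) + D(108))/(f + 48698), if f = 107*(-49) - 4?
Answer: -826538/788592199 ≈ -0.0010481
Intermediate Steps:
f = -5247 (f = -5243 - 4 = -5247)
D(U) = -46 (D(U) = -⅔ + (⅓)*(-136) = -⅔ - 136/3 = -46)
((1021 + 7295)/(9972 + 8177) + D(108))/(f + 48698) = ((1021 + 7295)/(9972 + 8177) - 46)/(-5247 + 48698) = (8316/18149 - 46)/43451 = (8316*(1/18149) - 46)*(1/43451) = (8316/18149 - 46)*(1/43451) = -826538/18149*1/43451 = -826538/788592199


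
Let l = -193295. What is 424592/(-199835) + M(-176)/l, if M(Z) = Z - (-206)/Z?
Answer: -84931497751/39990415960 ≈ -2.1238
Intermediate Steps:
M(Z) = Z + 206/Z
424592/(-199835) + M(-176)/l = 424592/(-199835) + (-176 + 206/(-176))/(-193295) = 424592*(-1/199835) + (-176 + 206*(-1/176))*(-1/193295) = -24976/11755 + (-176 - 103/88)*(-1/193295) = -24976/11755 - 15591/88*(-1/193295) = -24976/11755 + 15591/17009960 = -84931497751/39990415960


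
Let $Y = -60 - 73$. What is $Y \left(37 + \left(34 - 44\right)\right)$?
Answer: $-3591$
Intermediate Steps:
$Y = -133$
$Y \left(37 + \left(34 - 44\right)\right) = - 133 \left(37 + \left(34 - 44\right)\right) = - 133 \left(37 - 10\right) = \left(-133\right) 27 = -3591$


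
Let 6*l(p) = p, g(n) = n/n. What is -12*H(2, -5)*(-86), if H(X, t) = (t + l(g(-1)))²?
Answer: 72326/3 ≈ 24109.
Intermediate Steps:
g(n) = 1
l(p) = p/6
H(X, t) = (⅙ + t)² (H(X, t) = (t + (⅙)*1)² = (t + ⅙)² = (⅙ + t)²)
-12*H(2, -5)*(-86) = -(1 + 6*(-5))²/3*(-86) = -(1 - 30)²/3*(-86) = -(-29)²/3*(-86) = -841/3*(-86) = 72326/3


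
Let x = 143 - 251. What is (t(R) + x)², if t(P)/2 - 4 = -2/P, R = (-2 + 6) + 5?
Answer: 817216/81 ≈ 10089.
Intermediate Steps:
R = 9 (R = 4 + 5 = 9)
x = -108
t(P) = 8 - 4/P (t(P) = 8 + 2*(-2/P) = 8 - 4/P)
(t(R) + x)² = ((8 - 4/9) - 108)² = (68/9 - 108)² = (-904/9)² = 817216/81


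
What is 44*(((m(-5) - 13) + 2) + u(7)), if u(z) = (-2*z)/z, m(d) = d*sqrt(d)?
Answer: -572 - 220*I*sqrt(5) ≈ -572.0 - 491.94*I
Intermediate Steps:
m(d) = d**(3/2)
u(z) = -2
44*(((m(-5) - 13) + 2) + u(7)) = 44*((((-5)**(3/2) - 13) + 2) - 2) = 44*(((-5*I*sqrt(5) - 13) + 2) - 2) = 44*(((-13 - 5*I*sqrt(5)) + 2) - 2) = 44*((-11 - 5*I*sqrt(5)) - 2) = 44*(-13 - 5*I*sqrt(5)) = -572 - 220*I*sqrt(5)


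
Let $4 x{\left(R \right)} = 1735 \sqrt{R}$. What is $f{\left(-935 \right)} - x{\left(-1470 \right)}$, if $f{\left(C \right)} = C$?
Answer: $-935 - \frac{12145 i \sqrt{30}}{4} \approx -935.0 - 16630.0 i$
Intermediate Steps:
$x{\left(R \right)} = \frac{1735 \sqrt{R}}{4}$
$f{\left(-935 \right)} - x{\left(-1470 \right)} = -935 - \frac{1735 \sqrt{-1470}}{4} = -935 - \frac{1735 \cdot 7 i \sqrt{30}}{4} = -935 - \frac{12145 i \sqrt{30}}{4}$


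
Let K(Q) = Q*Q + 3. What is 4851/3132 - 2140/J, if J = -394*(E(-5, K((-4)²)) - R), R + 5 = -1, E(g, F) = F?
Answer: 5702171/3633468 ≈ 1.5693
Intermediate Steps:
K(Q) = 3 + Q² (K(Q) = Q² + 3 = 3 + Q²)
R = -6 (R = -5 - 1 = -6)
J = -104410 (J = -394*((3 + ((-4)²)²) - 1*(-6)) = -394*((3 + 16²) + 6) = -394*((3 + 256) + 6) = -394*(259 + 6) = -394*265 = -104410)
4851/3132 - 2140/J = 4851/3132 - 2140/(-104410) = 4851*(1/3132) - 2140*(-1/104410) = 539/348 + 214/10441 = 5702171/3633468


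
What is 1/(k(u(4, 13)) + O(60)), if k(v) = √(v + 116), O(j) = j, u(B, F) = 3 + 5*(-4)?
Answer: 20/1167 - √11/1167 ≈ 0.014296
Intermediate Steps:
u(B, F) = -17 (u(B, F) = 3 - 20 = -17)
k(v) = √(116 + v)
1/(k(u(4, 13)) + O(60)) = 1/(√(116 - 17) + 60) = 1/(√99 + 60) = 1/(3*√11 + 60) = 1/(60 + 3*√11)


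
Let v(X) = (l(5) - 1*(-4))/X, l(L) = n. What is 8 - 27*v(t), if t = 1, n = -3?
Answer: -19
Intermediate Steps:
l(L) = -3
v(X) = 1/X (v(X) = (-3 - 1*(-4))/X = (-3 + 4)/X = 1/X)
8 - 27*v(t) = 8 - 27/1 = 8 - 27*1 = 8 - 27 = -19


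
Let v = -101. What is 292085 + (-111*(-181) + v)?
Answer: 312075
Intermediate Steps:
292085 + (-111*(-181) + v) = 292085 + (-111*(-181) - 101) = 292085 + (20091 - 101) = 292085 + 19990 = 312075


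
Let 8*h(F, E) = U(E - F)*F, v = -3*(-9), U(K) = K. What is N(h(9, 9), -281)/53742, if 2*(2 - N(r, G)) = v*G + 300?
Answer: 7291/107484 ≈ 0.067833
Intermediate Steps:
v = 27
h(F, E) = F*(E - F)/8 (h(F, E) = ((E - F)*F)/8 = (F*(E - F))/8 = F*(E - F)/8)
N(r, G) = -148 - 27*G/2 (N(r, G) = 2 - (27*G + 300)/2 = 2 - (300 + 27*G)/2 = 2 + (-150 - 27*G/2) = -148 - 27*G/2)
N(h(9, 9), -281)/53742 = (-148 - 27/2*(-281))/53742 = (-148 + 7587/2)*(1/53742) = (7291/2)*(1/53742) = 7291/107484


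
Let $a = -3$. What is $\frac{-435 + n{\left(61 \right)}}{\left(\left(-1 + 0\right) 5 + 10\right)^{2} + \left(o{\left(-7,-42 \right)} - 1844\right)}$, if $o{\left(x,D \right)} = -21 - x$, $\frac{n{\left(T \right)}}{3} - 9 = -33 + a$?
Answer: $\frac{172}{611} \approx 0.28151$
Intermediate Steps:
$n{\left(T \right)} = -81$ ($n{\left(T \right)} = 27 + 3 \left(-33 - 3\right) = 27 + 3 \left(-36\right) = 27 - 108 = -81$)
$\frac{-435 + n{\left(61 \right)}}{\left(\left(-1 + 0\right) 5 + 10\right)^{2} + \left(o{\left(-7,-42 \right)} - 1844\right)} = \frac{-435 - 81}{\left(\left(-1 + 0\right) 5 + 10\right)^{2} - 1858} = - \frac{516}{\left(\left(-1\right) 5 + 10\right)^{2} + \left(\left(-21 + 7\right) - 1844\right)} = - \frac{516}{\left(-5 + 10\right)^{2} - 1858} = - \frac{516}{5^{2} - 1858} = - \frac{516}{25 - 1858} = - \frac{516}{-1833} = \left(-516\right) \left(- \frac{1}{1833}\right) = \frac{172}{611}$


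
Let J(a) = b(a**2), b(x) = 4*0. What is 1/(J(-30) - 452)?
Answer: -1/452 ≈ -0.0022124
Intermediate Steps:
b(x) = 0
J(a) = 0
1/(J(-30) - 452) = 1/(0 - 452) = 1/(-452) = -1/452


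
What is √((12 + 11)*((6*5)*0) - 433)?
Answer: I*√433 ≈ 20.809*I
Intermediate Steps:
√((12 + 11)*((6*5)*0) - 433) = √(23*(30*0) - 433) = √(23*0 - 433) = √(0 - 433) = √(-433) = I*√433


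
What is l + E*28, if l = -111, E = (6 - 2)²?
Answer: 337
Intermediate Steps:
E = 16 (E = 4² = 16)
l + E*28 = -111 + 16*28 = -111 + 448 = 337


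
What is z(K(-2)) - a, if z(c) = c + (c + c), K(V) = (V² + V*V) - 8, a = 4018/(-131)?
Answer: 4018/131 ≈ 30.672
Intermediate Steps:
a = -4018/131 (a = 4018*(-1/131) = -4018/131 ≈ -30.672)
K(V) = -8 + 2*V² (K(V) = (V² + V²) - 8 = 2*V² - 8 = -8 + 2*V²)
z(c) = 3*c (z(c) = c + 2*c = 3*c)
z(K(-2)) - a = 3*(-8 + 2*(-2)²) - 1*(-4018/131) = 3*(-8 + 2*4) + 4018/131 = 3*(-8 + 8) + 4018/131 = 3*0 + 4018/131 = 0 + 4018/131 = 4018/131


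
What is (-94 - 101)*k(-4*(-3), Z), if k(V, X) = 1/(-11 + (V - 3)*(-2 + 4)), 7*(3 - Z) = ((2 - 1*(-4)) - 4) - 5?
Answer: -195/7 ≈ -27.857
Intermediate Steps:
Z = 24/7 (Z = 3 - (((2 - 1*(-4)) - 4) - 5)/7 = 3 - (((2 + 4) - 4) - 5)/7 = 3 - ((6 - 4) - 5)/7 = 3 - (2 - 5)/7 = 3 - 1/7*(-3) = 3 + 3/7 = 24/7 ≈ 3.4286)
k(V, X) = 1/(-17 + 2*V) (k(V, X) = 1/(-11 + (-3 + V)*2) = 1/(-11 + (-6 + 2*V)) = 1/(-17 + 2*V))
(-94 - 101)*k(-4*(-3), Z) = (-94 - 101)/(-17 + 2*(-4*(-3))) = -195/(-17 + 2*12) = -195/(-17 + 24) = -195/7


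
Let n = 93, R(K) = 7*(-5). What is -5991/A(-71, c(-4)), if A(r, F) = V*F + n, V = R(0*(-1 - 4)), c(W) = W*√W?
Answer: -557163/87049 + 1677480*I/87049 ≈ -6.4006 + 19.271*I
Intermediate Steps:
c(W) = W^(3/2)
R(K) = -35
V = -35
A(r, F) = 93 - 35*F (A(r, F) = -35*F + 93 = 93 - 35*F)
-5991/A(-71, c(-4)) = -5991/(93 - (-280)*I) = -5991*(93 - 280*I)/87049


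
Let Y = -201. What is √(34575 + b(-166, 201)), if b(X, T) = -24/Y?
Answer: √155207711/67 ≈ 185.94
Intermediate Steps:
b(X, T) = 8/67 (b(X, T) = -24/(-201) = -24*(-1/201) = 8/67)
√(34575 + b(-166, 201)) = √(34575 + 8/67) = √(2316533/67) = √155207711/67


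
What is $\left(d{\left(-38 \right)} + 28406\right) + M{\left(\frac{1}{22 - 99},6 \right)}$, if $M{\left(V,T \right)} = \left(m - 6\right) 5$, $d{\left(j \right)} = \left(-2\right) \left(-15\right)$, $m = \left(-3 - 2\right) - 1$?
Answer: $28376$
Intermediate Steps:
$m = -6$ ($m = -5 - 1 = -6$)
$d{\left(j \right)} = 30$
$M{\left(V,T \right)} = -60$ ($M{\left(V,T \right)} = \left(-6 - 6\right) 5 = \left(-12\right) 5 = -60$)
$\left(d{\left(-38 \right)} + 28406\right) + M{\left(\frac{1}{22 - 99},6 \right)} = \left(30 + 28406\right) - 60 = 28436 - 60 = 28376$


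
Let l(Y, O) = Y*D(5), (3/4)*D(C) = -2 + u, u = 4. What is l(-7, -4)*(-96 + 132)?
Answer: -672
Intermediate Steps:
D(C) = 8/3 (D(C) = 4*(-2 + 4)/3 = (4/3)*2 = 8/3)
l(Y, O) = 8*Y/3 (l(Y, O) = Y*(8/3) = 8*Y/3)
l(-7, -4)*(-96 + 132) = ((8/3)*(-7))*(-96 + 132) = -56/3*36 = -672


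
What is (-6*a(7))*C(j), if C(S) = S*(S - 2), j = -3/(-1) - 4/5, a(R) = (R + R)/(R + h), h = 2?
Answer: -308/75 ≈ -4.1067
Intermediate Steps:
a(R) = 2*R/(2 + R) (a(R) = (R + R)/(R + 2) = (2*R)/(2 + R) = 2*R/(2 + R))
j = 11/5 (j = -3*(-1) - 4*⅕ = 3 - ⅘ = 11/5 ≈ 2.2000)
C(S) = S*(-2 + S)
(-6*a(7))*C(j) = (-12*7/(2 + 7))*(11*(-2 + 11/5)/5) = (-12*7/9)*((11/5)*(⅕)) = -12*7/9*(11/25) = -6*14/9*(11/25) = -28/3*11/25 = -308/75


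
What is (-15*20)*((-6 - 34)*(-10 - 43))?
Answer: -636000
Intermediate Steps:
(-15*20)*((-6 - 34)*(-10 - 43)) = -(-12000)*(-53) = -300*2120 = -636000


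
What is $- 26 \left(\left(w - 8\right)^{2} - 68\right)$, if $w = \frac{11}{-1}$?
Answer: $-7618$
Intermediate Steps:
$w = -11$ ($w = 11 \left(-1\right) = -11$)
$- 26 \left(\left(w - 8\right)^{2} - 68\right) = - 26 \left(\left(-11 - 8\right)^{2} - 68\right) = - 26 \left(\left(-19\right)^{2} - 68\right) = - 26 \left(361 - 68\right) = \left(-26\right) 293 = -7618$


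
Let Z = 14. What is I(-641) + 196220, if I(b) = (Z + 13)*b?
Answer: 178913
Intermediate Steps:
I(b) = 27*b (I(b) = (14 + 13)*b = 27*b)
I(-641) + 196220 = 27*(-641) + 196220 = -17307 + 196220 = 178913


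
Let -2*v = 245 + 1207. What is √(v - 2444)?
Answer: I*√3170 ≈ 56.303*I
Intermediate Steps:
v = -726 (v = -(245 + 1207)/2 = -½*1452 = -726)
√(v - 2444) = √(-726 - 2444) = √(-3170) = I*√3170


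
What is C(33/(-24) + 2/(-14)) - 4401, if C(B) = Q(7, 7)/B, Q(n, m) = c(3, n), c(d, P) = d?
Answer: -374253/85 ≈ -4403.0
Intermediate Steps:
Q(n, m) = 3
C(B) = 3/B
C(33/(-24) + 2/(-14)) - 4401 = 3/(33/(-24) + 2/(-14)) - 4401 = 3/(33*(-1/24) + 2*(-1/14)) - 4401 = 3/(-11/8 - 1/7) - 4401 = 3/(-85/56) - 4401 = 3*(-56/85) - 4401 = -168/85 - 4401 = -374253/85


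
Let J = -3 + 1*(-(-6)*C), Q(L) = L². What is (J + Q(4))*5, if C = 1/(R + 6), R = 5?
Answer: 745/11 ≈ 67.727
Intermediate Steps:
C = 1/11 (C = 1/(5 + 6) = 1/11 ≈ 0.090909)
J = -27/11 (J = -3 + 1*(-(-6)/11) = -3 + 1*(-2*(-3/11)) = -3 + 1*(6/11) = -3 + 6/11 = -27/11 ≈ -2.4545)
(J + Q(4))*5 = (-27/11 + 4²)*5 = (-27/11 + 16)*5 = (149/11)*5 = 745/11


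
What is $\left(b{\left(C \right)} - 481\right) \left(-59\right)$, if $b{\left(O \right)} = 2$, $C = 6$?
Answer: $28261$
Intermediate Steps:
$\left(b{\left(C \right)} - 481\right) \left(-59\right) = \left(2 - 481\right) \left(-59\right) = \left(-479\right) \left(-59\right) = 28261$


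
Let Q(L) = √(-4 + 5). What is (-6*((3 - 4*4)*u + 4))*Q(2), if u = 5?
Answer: 366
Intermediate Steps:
Q(L) = 1 (Q(L) = √1 = 1)
(-6*((3 - 4*4)*u + 4))*Q(2) = -6*((3 - 4*4)*5 + 4)*1 = -6*((3 - 16)*5 + 4)*1 = -6*(-13*5 + 4)*1 = -6*(-65 + 4)*1 = -6*(-61)*1 = 366*1 = 366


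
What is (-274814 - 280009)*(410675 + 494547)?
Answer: -502237985706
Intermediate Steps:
(-274814 - 280009)*(410675 + 494547) = -554823*905222 = -502237985706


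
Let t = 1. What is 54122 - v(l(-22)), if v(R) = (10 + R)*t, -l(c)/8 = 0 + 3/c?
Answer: 595220/11 ≈ 54111.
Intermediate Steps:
l(c) = -24/c (l(c) = -8*(0 + 3/c) = -24/c)
v(R) = 10 + R (v(R) = (10 + R)*1 = 10 + R)
54122 - v(l(-22)) = 54122 - (10 - 24/(-22)) = 54122 - (10 - 24*(-1/22)) = 54122 - (10 + 12/11) = 54122 - 1*122/11 = 54122 - 122/11 = 595220/11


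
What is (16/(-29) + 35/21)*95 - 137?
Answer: -2704/87 ≈ -31.080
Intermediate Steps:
(16/(-29) + 35/21)*95 - 137 = (16*(-1/29) + 35*(1/21))*95 - 137 = (-16/29 + 5/3)*95 - 137 = (97/87)*95 - 137 = 9215/87 - 137 = -2704/87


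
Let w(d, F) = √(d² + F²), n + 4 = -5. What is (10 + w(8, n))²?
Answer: (10 + √145)² ≈ 485.83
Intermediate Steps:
n = -9 (n = -4 - 5 = -9)
w(d, F) = √(F² + d²)
(10 + w(8, n))² = (10 + √((-9)² + 8²))² = (10 + √(81 + 64))² = (10 + √145)²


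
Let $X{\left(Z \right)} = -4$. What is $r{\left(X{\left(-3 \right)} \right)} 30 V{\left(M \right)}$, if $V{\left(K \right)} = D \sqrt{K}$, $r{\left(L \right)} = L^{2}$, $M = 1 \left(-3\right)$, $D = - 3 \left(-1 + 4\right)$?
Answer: $- 4320 i \sqrt{3} \approx - 7482.5 i$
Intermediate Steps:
$D = -9$ ($D = \left(-3\right) 3 = -9$)
$M = -3$
$V{\left(K \right)} = - 9 \sqrt{K}$
$r{\left(X{\left(-3 \right)} \right)} 30 V{\left(M \right)} = \left(-4\right)^{2} \cdot 30 \left(- 9 \sqrt{-3}\right) = 16 \cdot 30 \left(- 9 i \sqrt{3}\right) = 480 \left(- 9 i \sqrt{3}\right) = - 4320 i \sqrt{3}$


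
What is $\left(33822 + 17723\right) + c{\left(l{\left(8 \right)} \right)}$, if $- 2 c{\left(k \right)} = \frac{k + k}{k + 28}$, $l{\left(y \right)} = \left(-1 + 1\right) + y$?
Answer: $\frac{463903}{9} \approx 51545.0$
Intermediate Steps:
$l{\left(y \right)} = y$ ($l{\left(y \right)} = 0 + y = y$)
$c{\left(k \right)} = - \frac{k}{28 + k}$ ($c{\left(k \right)} = - \frac{\left(k + k\right) \frac{1}{k + 28}}{2} = - \frac{2 k \frac{1}{28 + k}}{2} = - \frac{k}{28 + k}$)
$\left(33822 + 17723\right) + c{\left(l{\left(8 \right)} \right)} = \left(33822 + 17723\right) - \frac{8}{28 + 8} = 51545 - \frac{8}{36} = 51545 - 8 \cdot \frac{1}{36} = 51545 - \frac{2}{9} = \frac{463903}{9}$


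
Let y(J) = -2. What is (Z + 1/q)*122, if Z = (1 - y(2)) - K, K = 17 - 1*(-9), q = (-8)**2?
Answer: -89731/32 ≈ -2804.1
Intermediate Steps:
q = 64
K = 26 (K = 17 + 9 = 26)
Z = -23 (Z = (1 - 1*(-2)) - 1*26 = (1 + 2) - 26 = 3 - 26 = -23)
(Z + 1/q)*122 = (-23 + 1/64)*122 = -1471/64*122 = -89731/32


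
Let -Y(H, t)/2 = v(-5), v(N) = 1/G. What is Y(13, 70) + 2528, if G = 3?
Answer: 7582/3 ≈ 2527.3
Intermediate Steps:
v(N) = 1/3
Y(H, t) = -2/3 (Y(H, t) = -2*1/3 = -2/3)
Y(13, 70) + 2528 = -2/3 + 2528 = 7582/3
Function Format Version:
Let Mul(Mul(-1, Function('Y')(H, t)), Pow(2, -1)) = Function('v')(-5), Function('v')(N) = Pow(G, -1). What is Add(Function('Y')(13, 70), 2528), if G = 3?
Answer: Rational(7582, 3) ≈ 2527.3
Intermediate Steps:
Function('v')(N) = Rational(1, 3) (Function('v')(N) = Pow(3, -1) = Rational(1, 3))
Function('Y')(H, t) = Rational(-2, 3) (Function('Y')(H, t) = Mul(-2, Rational(1, 3)) = Rational(-2, 3))
Add(Function('Y')(13, 70), 2528) = Add(Rational(-2, 3), 2528) = Rational(7582, 3)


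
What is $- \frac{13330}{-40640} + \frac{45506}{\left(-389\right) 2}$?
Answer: $- \frac{91949655}{1580896} \approx -58.163$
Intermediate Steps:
$- \frac{13330}{-40640} + \frac{45506}{\left(-389\right) 2} = \left(-13330\right) \left(- \frac{1}{40640}\right) + \frac{45506}{-778} = \frac{1333}{4064} + 45506 \left(- \frac{1}{778}\right) = \frac{1333}{4064} - \frac{22753}{389} = - \frac{91949655}{1580896}$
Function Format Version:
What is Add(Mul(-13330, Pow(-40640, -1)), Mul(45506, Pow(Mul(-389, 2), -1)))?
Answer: Rational(-91949655, 1580896) ≈ -58.163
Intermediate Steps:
Add(Mul(-13330, Pow(-40640, -1)), Mul(45506, Pow(Mul(-389, 2), -1))) = Add(Mul(-13330, Rational(-1, 40640)), Mul(45506, Pow(-778, -1))) = Add(Rational(1333, 4064), Mul(45506, Rational(-1, 778))) = Add(Rational(1333, 4064), Rational(-22753, 389)) = Rational(-91949655, 1580896)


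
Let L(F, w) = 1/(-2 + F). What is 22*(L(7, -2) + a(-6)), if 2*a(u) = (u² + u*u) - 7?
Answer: 3597/5 ≈ 719.40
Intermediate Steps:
a(u) = -7/2 + u² (a(u) = ((u² + u*u) - 7)/2 = ((u² + u²) - 7)/2 = (2*u² - 7)/2 = (-7 + 2*u²)/2 = -7/2 + u²)
22*(L(7, -2) + a(-6)) = 22*(1/(-2 + 7) + (-7/2 + (-6)²)) = 22*(1/5 + (-7/2 + 36)) = 22*(⅕ + 65/2) = 22*(327/10) = 3597/5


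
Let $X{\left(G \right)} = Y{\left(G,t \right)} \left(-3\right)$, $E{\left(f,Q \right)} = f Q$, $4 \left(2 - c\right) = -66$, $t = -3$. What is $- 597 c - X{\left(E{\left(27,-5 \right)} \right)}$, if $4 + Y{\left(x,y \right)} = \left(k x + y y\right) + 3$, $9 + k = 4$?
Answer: $- \frac{17991}{2} \approx -8995.5$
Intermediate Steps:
$k = -5$ ($k = -9 + 4 = -5$)
$Y{\left(x,y \right)} = -1 + y^{2} - 5 x$ ($Y{\left(x,y \right)} = -4 - \left(-3 + 5 x - y y\right) = -4 - \left(-3 - y^{2} + 5 x\right) = -4 + \left(3 + y^{2} - 5 x\right) = -1 + y^{2} - 5 x$)
$c = \frac{37}{2}$ ($c = 2 - - \frac{33}{2} = 2 + \frac{33}{2} = \frac{37}{2} \approx 18.5$)
$E{\left(f,Q \right)} = Q f$
$X{\left(G \right)} = -24 + 15 G$ ($X{\left(G \right)} = \left(-1 + \left(-3\right)^{2} - 5 G\right) \left(-3\right) = \left(-1 + 9 - 5 G\right) \left(-3\right) = \left(8 - 5 G\right) \left(-3\right) = -24 + 15 G$)
$- 597 c - X{\left(E{\left(27,-5 \right)} \right)} = \left(-597\right) \frac{37}{2} - \left(-24 + 15 \left(\left(-5\right) 27\right)\right) = - \frac{22089}{2} - \left(-24 + 15 \left(-135\right)\right) = - \frac{22089}{2} - \left(-24 - 2025\right) = - \frac{22089}{2} - -2049 = - \frac{22089}{2} + 2049 = - \frac{17991}{2}$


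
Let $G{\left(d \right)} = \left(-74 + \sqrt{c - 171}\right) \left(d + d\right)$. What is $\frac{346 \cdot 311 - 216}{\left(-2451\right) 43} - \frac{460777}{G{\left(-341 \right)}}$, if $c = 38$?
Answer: $- \frac{2002220327267}{201581923917} - \frac{460777 i \sqrt{133}}{3825338} \approx -9.9325 - 1.3891 i$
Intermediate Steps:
$G{\left(d \right)} = 2 d \left(-74 + i \sqrt{133}\right)$ ($G{\left(d \right)} = \left(-74 + \sqrt{38 - 171}\right) \left(d + d\right) = \left(-74 + \sqrt{-133}\right) 2 d = \left(-74 + i \sqrt{133}\right) 2 d = 2 d \left(-74 + i \sqrt{133}\right)$)
$\frac{346 \cdot 311 - 216}{\left(-2451\right) 43} - \frac{460777}{G{\left(-341 \right)}} = \frac{346 \cdot 311 - 216}{\left(-2451\right) 43} - \frac{460777}{2 \left(-341\right) \left(-74 + i \sqrt{133}\right)} = \frac{107606 - 216}{-105393} - \frac{460777}{50468 - 682 i \sqrt{133}} = 107390 \left(- \frac{1}{105393}\right) - \frac{460777}{50468 - 682 i \sqrt{133}} = - \frac{107390}{105393} - \frac{460777}{50468 - 682 i \sqrt{133}}$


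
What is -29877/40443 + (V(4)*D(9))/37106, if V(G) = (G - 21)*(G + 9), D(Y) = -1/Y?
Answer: -3322868585/4502033874 ≈ -0.73808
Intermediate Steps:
V(G) = (-21 + G)*(9 + G)
-29877/40443 + (V(4)*D(9))/37106 = -29877/40443 + ((-189 + 4**2 - 12*4)*(-1/9))/37106 = -29877*1/40443 + ((-189 + 16 - 48)*(-1*1/9))*(1/37106) = -9959/13481 - 221*(-1/9)*(1/37106) = -9959/13481 + (221/9)*(1/37106) = -9959/13481 + 221/333954 = -3322868585/4502033874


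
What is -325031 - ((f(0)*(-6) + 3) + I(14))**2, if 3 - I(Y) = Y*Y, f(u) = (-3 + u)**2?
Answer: -384567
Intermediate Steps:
I(Y) = 3 - Y**2 (I(Y) = 3 - Y*Y = 3 - Y**2)
-325031 - ((f(0)*(-6) + 3) + I(14))**2 = -325031 - (((-3 + 0)**2*(-6) + 3) + (3 - 1*14**2))**2 = -325031 - (((-3)**2*(-6) + 3) + (3 - 1*196))**2 = -325031 - ((9*(-6) + 3) + (3 - 196))**2 = -325031 - ((-54 + 3) - 193)**2 = -325031 - (-51 - 193)**2 = -325031 - 1*(-244)**2 = -325031 - 1*59536 = -325031 - 59536 = -384567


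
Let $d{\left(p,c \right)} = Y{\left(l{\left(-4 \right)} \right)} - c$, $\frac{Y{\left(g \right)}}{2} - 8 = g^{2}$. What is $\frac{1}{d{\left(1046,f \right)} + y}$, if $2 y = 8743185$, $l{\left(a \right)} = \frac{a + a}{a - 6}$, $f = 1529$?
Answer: $\frac{50}{218504039} \approx 2.2883 \cdot 10^{-7}$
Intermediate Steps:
$l{\left(a \right)} = \frac{2 a}{-6 + a}$
$Y{\left(g \right)} = 16 + 2 g^{2}$
$y = \frac{8743185}{2}$ ($y = \frac{1}{2} \cdot 8743185 = \frac{8743185}{2} \approx 4.3716 \cdot 10^{6}$)
$d{\left(p,c \right)} = \frac{432}{25} - c$ ($d{\left(p,c \right)} = \left(16 + 2 \left(2 \left(-4\right) \frac{1}{-6 - 4}\right)^{2}\right) - c = \left(16 + 2 \left(2 \left(-4\right) \frac{1}{-10}\right)^{2}\right) - c = \left(16 + 2 \left(2 \left(-4\right) \left(- \frac{1}{10}\right)\right)^{2}\right) - c = \left(16 + 2 \left(\frac{4}{5}\right)^{2}\right) - c = \left(16 + 2 \cdot \frac{16}{25}\right) - c = \left(16 + \frac{32}{25}\right) - c = \frac{432}{25} - c$)
$\frac{1}{d{\left(1046,f \right)} + y} = \frac{1}{\left(\frac{432}{25} - 1529\right) + \frac{8743185}{2}} = \frac{1}{- \frac{37793}{25} + \frac{8743185}{2}} = \frac{1}{\frac{218504039}{50}} = \frac{50}{218504039}$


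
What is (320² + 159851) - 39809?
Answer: 222442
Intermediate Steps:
(320² + 159851) - 39809 = (102400 + 159851) - 39809 = 262251 - 39809 = 222442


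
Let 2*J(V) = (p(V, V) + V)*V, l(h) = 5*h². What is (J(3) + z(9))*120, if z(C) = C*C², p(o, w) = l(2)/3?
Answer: 89220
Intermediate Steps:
p(o, w) = 20/3 (p(o, w) = (5*2²)/3 = (5*4)*(⅓) = 20*(⅓) = 20/3)
z(C) = C³
J(V) = V*(20/3 + V)/2 (J(V) = ((20/3 + V)*V)/2 = (V*(20/3 + V))/2 = V*(20/3 + V)/2)
(J(3) + z(9))*120 = ((⅙)*3*(20 + 3*3) + 9³)*120 = ((⅙)*3*(20 + 9) + 729)*120 = ((⅙)*3*29 + 729)*120 = (29/2 + 729)*120 = (1487/2)*120 = 89220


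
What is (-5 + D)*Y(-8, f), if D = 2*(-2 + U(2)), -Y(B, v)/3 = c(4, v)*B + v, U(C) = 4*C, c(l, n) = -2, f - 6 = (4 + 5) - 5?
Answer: -546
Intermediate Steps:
f = 10 (f = 6 + ((4 + 5) - 5) = 6 + (9 - 5) = 6 + 4 = 10)
Y(B, v) = -3*v + 6*B (Y(B, v) = -3*(-2*B + v) = -3*(v - 2*B) = -3*v + 6*B)
D = 12 (D = 2*(-2 + 4*2) = 2*(-2 + 8) = 2*6 = 12)
(-5 + D)*Y(-8, f) = (-5 + 12)*(-3*10 + 6*(-8)) = 7*(-30 - 48) = 7*(-78) = -546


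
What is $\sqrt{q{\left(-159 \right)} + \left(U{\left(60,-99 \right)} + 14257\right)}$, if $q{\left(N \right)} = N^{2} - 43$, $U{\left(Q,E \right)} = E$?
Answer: $14 \sqrt{201} \approx 198.48$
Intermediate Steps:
$q{\left(N \right)} = -43 + N^{2}$
$\sqrt{q{\left(-159 \right)} + \left(U{\left(60,-99 \right)} + 14257\right)} = \sqrt{\left(-43 + \left(-159\right)^{2}\right) + \left(-99 + 14257\right)} = \sqrt{\left(-43 + 25281\right) + 14158} = \sqrt{25238 + 14158} = \sqrt{39396} = 14 \sqrt{201}$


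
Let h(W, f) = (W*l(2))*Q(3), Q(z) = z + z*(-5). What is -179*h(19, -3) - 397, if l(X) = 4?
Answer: 162851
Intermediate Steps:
Q(z) = -4*z (Q(z) = z - 5*z = -4*z)
h(W, f) = -48*W (h(W, f) = (W*4)*(-4*3) = (4*W)*(-12) = -48*W)
-179*h(19, -3) - 397 = -(-8592)*19 - 397 = -179*(-912) - 397 = 163248 - 397 = 162851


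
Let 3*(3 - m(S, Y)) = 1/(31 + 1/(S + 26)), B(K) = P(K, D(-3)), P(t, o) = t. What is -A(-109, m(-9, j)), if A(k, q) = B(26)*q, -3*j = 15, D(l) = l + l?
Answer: -61555/792 ≈ -77.721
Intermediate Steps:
D(l) = 2*l
j = -5 (j = -⅓*15 = -5)
B(K) = K
m(S, Y) = 3 - 1/(3*(31 + 1/(26 + S))) (m(S, Y) = 3 - 1/(3*(31 + 1/(S + 26))) = 3 - 1/(3*(31 + 1/(26 + S))))
A(k, q) = 26*q
-A(-109, m(-9, j)) = -26*(7237 + 278*(-9))/(3*(807 + 31*(-9))) = -26*(7237 - 2502)/(3*(807 - 279)) = -26*(⅓)*4735/528 = -26*(⅓)*(1/528)*4735 = -26*4735/1584 = -1*61555/792 = -61555/792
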